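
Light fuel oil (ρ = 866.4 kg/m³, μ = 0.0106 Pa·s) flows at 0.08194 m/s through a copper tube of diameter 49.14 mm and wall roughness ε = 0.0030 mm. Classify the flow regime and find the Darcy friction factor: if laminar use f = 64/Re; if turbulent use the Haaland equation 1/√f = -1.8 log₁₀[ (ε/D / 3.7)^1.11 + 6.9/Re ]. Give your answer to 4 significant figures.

f ≈ 0.1945

Re = ρVD/μ = 866.4·0.08194·0.04914/0.0106 = 329.1.
Re < 2300 → laminar, so f = 64/Re = 0.1945 (roughness is irrelevant in laminar flow).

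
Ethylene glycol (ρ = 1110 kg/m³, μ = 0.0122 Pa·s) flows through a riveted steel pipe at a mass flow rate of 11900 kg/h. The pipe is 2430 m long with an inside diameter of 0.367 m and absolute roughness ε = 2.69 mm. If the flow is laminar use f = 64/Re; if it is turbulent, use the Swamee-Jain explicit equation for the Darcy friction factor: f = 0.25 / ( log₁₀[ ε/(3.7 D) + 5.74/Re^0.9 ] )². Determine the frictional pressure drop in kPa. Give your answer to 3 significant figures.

ṁ = 11900 kg/h = 11900/3600 = 3.306 kg/s.
A = πD²/4 = π(0.367)²/4 = 0.1058 m²; mean velocity V = ṁ/(ρA) = 3.306/(1110 · 0.1058) = 0.02815 m/s.
Reynolds number Re = ρVD/μ = 1110 · 0.02815 · 0.367 / 0.0122 = 940.
Re < 2300 → laminar flow, so f = 64/Re = 64/940 = 0.06808 (the turbulent correlation is not needed).
Darcy-Weisbach: ΔP = f(L/D)(ρV²/2) = 0.06808·(2430/0.367)·(1110·0.02815²/2) = 0.06808·6621·0.4398 = 198.3 Pa.
ΔP = 198.3 Pa = 0.198 kPa.

ΔP ≈ 0.198 kPa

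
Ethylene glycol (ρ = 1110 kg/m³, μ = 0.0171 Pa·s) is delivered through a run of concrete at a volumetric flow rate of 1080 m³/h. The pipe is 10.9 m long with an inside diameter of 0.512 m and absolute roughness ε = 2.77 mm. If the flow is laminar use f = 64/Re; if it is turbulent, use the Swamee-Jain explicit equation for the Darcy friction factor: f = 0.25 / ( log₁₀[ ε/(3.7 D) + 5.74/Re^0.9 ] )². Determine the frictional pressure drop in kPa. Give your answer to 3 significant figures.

Q = 1080 m³/h = 1080/3600 = 0.3 m³/s.
Cross-sectional area A = πD²/4 = π(0.512)²/4 = 0.2059 m²; mean velocity V = Q/A = 0.3/0.2059 = 1.457 m/s.
Reynolds number Re = ρVD/μ = 1110 · 1.457 · 0.512 / 0.0171 = 4.843e+04.
Re > 4000 → turbulent. Relative roughness ε/D = 0.00277/0.512 = 0.00541. Swamee-Jain: f = 0.25/(log₁₀[0.00541/3.7 + 5.74/4.843e+04^0.9])² = 0.25/(log₁₀[0.00146 + 0.000349])² = 0.25/(-2.742)² = 0.03325.
Darcy-Weisbach: ΔP = f(L/D)(ρV²/2) = 0.03325·(10.9/0.512)·(1110·1.457²/2) = 0.03325·21.29·1178 = 834.1 Pa.
ΔP = 834.1 Pa = 0.834 kPa.

ΔP ≈ 0.834 kPa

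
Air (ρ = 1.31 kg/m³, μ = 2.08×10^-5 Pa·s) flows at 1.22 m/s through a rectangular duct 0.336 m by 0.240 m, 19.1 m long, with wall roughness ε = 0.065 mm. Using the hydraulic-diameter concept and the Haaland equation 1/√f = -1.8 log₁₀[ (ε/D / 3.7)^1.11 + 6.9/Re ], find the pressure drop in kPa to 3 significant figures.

ΔP ≈ 0.00171 kPa

Hydraulic diameter D_h = 4A/P = 4·(0.336·0.24)/(2·(0.336+0.24)) = 0.3226/1.152 = 0.28 m.
Re = ρVD_h/μ = 1.31·1.22·0.28/2.08e-05 = 2.151e+04.
ε/D_h = 6.5e-05/0.28 = 0.000232; Haaland gives 1/√f = -1.8 log₁₀[2.16e-05+0.000321] = 6.238, so f = 0.0257.
ΔP = f(L/D_h)(ρV²/2) = 0.0257·19.1/0.28·0.9749 = 1.709 Pa.
ΔP = 0.00171 kPa.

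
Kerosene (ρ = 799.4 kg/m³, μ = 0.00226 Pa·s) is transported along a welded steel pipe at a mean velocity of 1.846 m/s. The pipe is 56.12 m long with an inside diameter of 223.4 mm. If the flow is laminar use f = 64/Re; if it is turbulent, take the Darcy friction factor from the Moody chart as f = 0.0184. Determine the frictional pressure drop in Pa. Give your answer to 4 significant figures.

Reynolds number Re = ρVD/μ = 799.4 · 1.846 · 0.2234 / 0.00226 = 1.459e+05.
Re > 4000 → turbulent; use the Moody-chart value f = 0.0184.
Darcy-Weisbach: ΔP = f(L/D)(ρV²/2) = 0.0184·(56.12/0.2234)·(799.4·1.846²/2) = 0.0184·251.2·1362 = 6296 Pa.

ΔP ≈ 6296 Pa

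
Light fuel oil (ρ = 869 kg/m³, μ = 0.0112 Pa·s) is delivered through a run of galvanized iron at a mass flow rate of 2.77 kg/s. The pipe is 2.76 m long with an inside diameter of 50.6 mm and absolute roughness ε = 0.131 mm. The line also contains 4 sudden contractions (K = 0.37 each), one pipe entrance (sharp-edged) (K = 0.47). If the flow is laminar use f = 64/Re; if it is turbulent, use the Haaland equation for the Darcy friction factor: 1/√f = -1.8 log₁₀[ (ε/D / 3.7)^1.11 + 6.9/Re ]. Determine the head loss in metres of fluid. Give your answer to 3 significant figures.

h_f ≈ 0.516 m

A = πD²/4 = π(0.0506)²/4 = 0.002011 m²; mean velocity V = ṁ/(ρA) = 2.77/(869 · 0.002011) = 1.585 m/s.
Reynolds number Re = ρVD/μ = 869 · 1.585 · 0.0506 / 0.0112 = 6223.
Re > 4000 → turbulent. Relative roughness ε/D = 0.000131/0.0506 = 0.00259. Haaland: 1/√f = -1.8 log₁₀[(0.00259/3.7)^1.11 + 6.9/6223] = -1.8 log₁₀[0.000315 + 0.00111] = 5.124, so f = 0.03809.
Total minor-loss coefficient ΣK = 4·0.37 + 1·0.47 = 1.95.
ΔP = [f·L/D + ΣK]·(ρV²/2) = [0.03809·2.76/0.0506 + 1.95]·(869·1.585²/2) = [2.077 + 1.95]·1092 = 4397 Pa.
Head loss h_f = ΔP/(ρg) = 4397/(869·9.81) = 0.516 m.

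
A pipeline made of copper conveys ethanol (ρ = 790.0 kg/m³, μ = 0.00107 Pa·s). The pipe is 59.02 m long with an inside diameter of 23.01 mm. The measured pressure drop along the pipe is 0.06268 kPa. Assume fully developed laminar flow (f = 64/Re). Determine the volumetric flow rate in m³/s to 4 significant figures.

Q ≈ 6.829×10^-6 m³/s

For laminar flow, f = 64/Re with Re = ρVD/μ, so Darcy-Weisbach reduces to ΔP = 32μLV/D². Solving for V: V = ΔP·D²/(32μL) = 62.68·(0.02301)²/(32·0.00107·59.02) = 0.01642 m/s.
Check: Re = ρVD/μ = 790·0.01642·0.02301/0.00107 = 279 < 2300, so the laminar assumption holds.
Q = V·A = 0.01642·(π/4·0.02301²) = 6.829e-06 m³/s = 6.829×10^-6 m³/s.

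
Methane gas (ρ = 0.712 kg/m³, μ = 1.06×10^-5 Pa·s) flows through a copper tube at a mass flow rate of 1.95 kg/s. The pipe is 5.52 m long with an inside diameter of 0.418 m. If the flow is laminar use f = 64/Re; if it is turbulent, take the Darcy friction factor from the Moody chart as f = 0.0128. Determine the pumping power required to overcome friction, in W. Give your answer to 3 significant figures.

P ≈ 65.6 W

A = πD²/4 = π(0.418)²/4 = 0.1372 m²; mean velocity V = ṁ/(ρA) = 1.95/(0.712 · 0.1372) = 19.96 m/s.
Reynolds number Re = ρVD/μ = 0.712 · 19.96 · 0.418 / 1.06e-05 = 5.604e+05.
Re > 4000 → turbulent; use the Moody-chart value f = 0.0128.
Darcy-Weisbach: ΔP = f(L/D)(ρV²/2) = 0.0128·(5.52/0.418)·(0.712·19.96²/2) = 0.0128·13.21·141.8 = 23.97 Pa.
Q = ṁ/ρ = 1.95/0.712 = 2.739 m³/s.
Pumping power P = QΔP = 2.739·23.97 = 65.65 W = 65.6 W.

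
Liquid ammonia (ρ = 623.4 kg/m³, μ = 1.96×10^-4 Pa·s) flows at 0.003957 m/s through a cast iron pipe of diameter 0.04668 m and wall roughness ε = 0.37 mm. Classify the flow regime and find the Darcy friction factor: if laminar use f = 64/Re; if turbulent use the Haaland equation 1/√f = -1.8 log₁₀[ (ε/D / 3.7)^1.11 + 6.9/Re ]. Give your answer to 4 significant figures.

Re = ρVD/μ = 623.4·0.003957·0.04668/0.000196 = 587.5.
Re < 2300 → laminar, so f = 64/Re = 0.1089 (roughness is irrelevant in laminar flow).

f ≈ 0.1089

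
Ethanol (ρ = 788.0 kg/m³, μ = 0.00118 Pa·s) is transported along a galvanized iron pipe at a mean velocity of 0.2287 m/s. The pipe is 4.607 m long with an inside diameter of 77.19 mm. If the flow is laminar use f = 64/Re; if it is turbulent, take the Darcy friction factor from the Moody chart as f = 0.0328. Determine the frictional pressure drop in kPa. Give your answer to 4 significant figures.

Reynolds number Re = ρVD/μ = 788 · 0.2287 · 0.07719 / 0.00118 = 1.179e+04.
Re > 4000 → turbulent; use the Moody-chart value f = 0.0328.
Darcy-Weisbach: ΔP = f(L/D)(ρV²/2) = 0.0328·(4.607/0.07719)·(788·0.2287²/2) = 0.0328·59.68·20.61 = 40.34 Pa.
ΔP = 40.34 Pa = 0.04034 kPa.

ΔP ≈ 0.04034 kPa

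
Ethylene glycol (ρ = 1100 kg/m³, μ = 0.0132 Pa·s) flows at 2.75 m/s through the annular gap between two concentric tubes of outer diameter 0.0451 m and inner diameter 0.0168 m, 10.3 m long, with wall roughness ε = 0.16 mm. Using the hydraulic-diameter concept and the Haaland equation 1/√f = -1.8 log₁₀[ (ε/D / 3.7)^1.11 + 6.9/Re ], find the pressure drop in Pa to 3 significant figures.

Hydraulic diameter D_h = 4A/P = D_o - D_i = 0.0451 - 0.0168 = 0.0283 m.
Re = ρVD_h/μ = 1100·2.75·0.0283/0.0132 = 6485.
ε/D_h = 0.00016/0.0283 = 0.00565; Haaland gives 1/√f = -1.8 log₁₀[0.000749+0.00106] = 4.935, so f = 0.04106.
ΔP = f(L/D_h)(ρV²/2) = 0.04106·10.3/0.0283·4159 = 6.216e+04 Pa.

ΔP ≈ 62200 Pa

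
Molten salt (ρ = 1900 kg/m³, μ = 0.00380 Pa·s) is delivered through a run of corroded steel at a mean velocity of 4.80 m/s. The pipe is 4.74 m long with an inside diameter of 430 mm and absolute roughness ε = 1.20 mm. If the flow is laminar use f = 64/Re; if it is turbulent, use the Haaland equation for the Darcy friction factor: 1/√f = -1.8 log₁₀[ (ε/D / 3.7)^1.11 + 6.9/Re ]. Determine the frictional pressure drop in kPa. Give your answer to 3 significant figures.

Reynolds number Re = ρVD/μ = 1900 · 4.8 · 0.43 / 0.0038 = 1.032e+06.
Re > 4000 → turbulent. Relative roughness ε/D = 0.0012/0.43 = 0.00279. Haaland: 1/√f = -1.8 log₁₀[(0.00279/3.7)^1.11 + 6.9/1.032e+06] = -1.8 log₁₀[0.000342 + 6.69e-06] = 6.224, so f = 0.02582.
Darcy-Weisbach: ΔP = f(L/D)(ρV²/2) = 0.02582·(4.74/0.43)·(1900·4.8²/2) = 0.02582·11.02·2.189e+04 = 6229 Pa.
ΔP = 6229 Pa = 6.23 kPa.

ΔP ≈ 6.23 kPa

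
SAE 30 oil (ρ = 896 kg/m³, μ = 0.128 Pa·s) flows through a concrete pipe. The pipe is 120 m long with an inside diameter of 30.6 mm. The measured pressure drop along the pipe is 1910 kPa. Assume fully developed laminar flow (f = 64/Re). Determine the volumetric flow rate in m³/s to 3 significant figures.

For laminar flow, f = 64/Re with Re = ρVD/μ, so Darcy-Weisbach reduces to ΔP = 32μLV/D². Solving for V: V = ΔP·D²/(32μL) = 1.91e+06·(0.0306)²/(32·0.128·120) = 3.639 m/s.
Check: Re = ρVD/μ = 896·3.639·0.0306/0.128 = 779.4 < 2300, so the laminar assumption holds.
Q = V·A = 3.639·(π/4·0.0306²) = 0.002676 m³/s = 0.00268 m³/s.

Q ≈ 0.00268 m³/s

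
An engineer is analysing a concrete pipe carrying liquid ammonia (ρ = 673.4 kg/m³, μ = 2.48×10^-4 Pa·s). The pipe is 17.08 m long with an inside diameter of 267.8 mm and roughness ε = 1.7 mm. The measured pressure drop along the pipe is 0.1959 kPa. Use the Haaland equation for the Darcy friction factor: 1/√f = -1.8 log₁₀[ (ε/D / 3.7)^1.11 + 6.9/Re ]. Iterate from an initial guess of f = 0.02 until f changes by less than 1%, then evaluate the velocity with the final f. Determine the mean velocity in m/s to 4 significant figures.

Rearranging Darcy-Weisbach: V = √(2·ΔP·D/(f·L·ρ)). With ε/D = 0.0017/0.2678 = 0.00635, iterate starting from f = 0.02:
  f = 0.02 → V = √(2·195.9·0.2678/(0.02·17.08·673.4)) = 0.6754 m/s; Re = ρVD/μ = 4.911e+05; f → 0.0329
  f = 0.0329 → V = 0.5265 m/s; Re = 3.829e+05; f → 0.03295
Converged (Δf/f < 1%). With the final f = 0.03295: V = √(2·195.9·0.2678/(0.03295·17.08·673.4)) = 0.5262 m/s.

V ≈ 0.5262 m/s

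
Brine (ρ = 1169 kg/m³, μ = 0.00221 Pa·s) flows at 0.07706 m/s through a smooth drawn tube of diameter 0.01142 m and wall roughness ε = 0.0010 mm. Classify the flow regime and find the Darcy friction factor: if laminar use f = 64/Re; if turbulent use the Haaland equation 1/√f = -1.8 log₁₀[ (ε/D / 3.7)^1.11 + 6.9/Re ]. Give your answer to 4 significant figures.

Re = ρVD/μ = 1169·0.07706·0.01142/0.00221 = 465.5.
Re < 2300 → laminar, so f = 64/Re = 0.1375 (roughness is irrelevant in laminar flow).

f ≈ 0.1375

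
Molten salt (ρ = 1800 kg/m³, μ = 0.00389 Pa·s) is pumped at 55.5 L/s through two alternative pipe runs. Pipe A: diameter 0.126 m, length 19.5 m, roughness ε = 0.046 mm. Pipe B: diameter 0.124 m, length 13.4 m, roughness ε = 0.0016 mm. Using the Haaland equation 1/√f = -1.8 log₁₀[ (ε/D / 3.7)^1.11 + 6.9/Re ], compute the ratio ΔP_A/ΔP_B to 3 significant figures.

ΔP_A/ΔP_B ≈ 1.59

Pipe A: V = Q/A = 0.0555/0.01247 = 4.451 m/s; Re = 2.595e+05; ε/D = 0.000365; Haaland → f = 0.01745; ΔP_A = f(L/D)(ρV²/2) = 4.817e+04 Pa.
Pipe B: V = Q/A = 0.0555/0.01208 = 4.596 m/s; Re = 2.637e+05; ε/D = 1.29e-05; Haaland → f = 0.01479; ΔP_B = f(L/D)(ρV²/2) = 3.038e+04 Pa.
ΔP_A/ΔP_B = 4.817e+04/3.038e+04 = 1.59.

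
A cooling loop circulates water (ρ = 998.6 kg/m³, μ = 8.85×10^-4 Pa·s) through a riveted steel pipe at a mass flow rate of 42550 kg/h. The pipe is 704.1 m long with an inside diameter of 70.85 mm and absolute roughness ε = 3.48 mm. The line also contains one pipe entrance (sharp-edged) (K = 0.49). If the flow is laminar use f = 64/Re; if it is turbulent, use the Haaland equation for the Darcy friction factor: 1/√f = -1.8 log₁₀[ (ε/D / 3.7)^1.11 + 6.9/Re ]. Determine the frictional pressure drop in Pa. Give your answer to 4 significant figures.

ΔP ≈ 3187000 Pa

ṁ = 42550 kg/h = 42550/3600 = 11.82 kg/s.
A = πD²/4 = π(0.07085)²/4 = 0.003942 m²; mean velocity V = ṁ/(ρA) = 11.82/(998.6 · 0.003942) = 3.002 m/s.
Reynolds number Re = ρVD/μ = 998.6 · 3.002 · 0.07085 / 0.000885 = 2.4e+05.
Re > 4000 → turbulent. Relative roughness ε/D = 0.00348/0.07085 = 0.0491. Haaland: 1/√f = -1.8 log₁₀[(0.0491/3.7)^1.11 + 6.9/2.4e+05] = -1.8 log₁₀[0.00825 + 2.87e-05] = 3.747, so f = 0.07121.
Total minor-loss coefficient ΣK = 1·0.49 = 0.49.
ΔP = [f·L/D + ΣK]·(ρV²/2) = [0.07121·704.1/0.07085 + 0.49]·(998.6·3.002²/2) = [707.7 + 0.49]·4500 = 3.187e+06 Pa.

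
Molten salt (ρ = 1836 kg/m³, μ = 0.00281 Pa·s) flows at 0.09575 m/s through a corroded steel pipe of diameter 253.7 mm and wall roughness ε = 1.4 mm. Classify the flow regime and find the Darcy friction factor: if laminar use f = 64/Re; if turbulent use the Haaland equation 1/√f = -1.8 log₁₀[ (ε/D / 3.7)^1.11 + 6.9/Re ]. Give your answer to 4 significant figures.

Re = ρVD/μ = 1836·0.09575·0.2537/0.00281 = 1.587e+04.
Re > 4000 → turbulent. ε/D = 0.0014/0.2537 = 0.00552; Haaland: 1/√f = -1.8 log₁₀[0.000729 + 0.000435] = 5.281, so f = 0.03585.

f ≈ 0.03585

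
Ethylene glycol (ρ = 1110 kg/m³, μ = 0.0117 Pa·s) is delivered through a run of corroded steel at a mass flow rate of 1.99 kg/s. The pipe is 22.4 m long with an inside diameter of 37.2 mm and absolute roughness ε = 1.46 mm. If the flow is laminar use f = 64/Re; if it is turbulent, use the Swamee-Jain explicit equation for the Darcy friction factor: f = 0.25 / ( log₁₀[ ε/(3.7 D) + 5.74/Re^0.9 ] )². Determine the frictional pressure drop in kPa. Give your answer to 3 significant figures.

ΔP ≈ 63.8 kPa

A = πD²/4 = π(0.0372)²/4 = 0.001087 m²; mean velocity V = ṁ/(ρA) = 1.99/(1110 · 0.001087) = 1.65 m/s.
Reynolds number Re = ρVD/μ = 1110 · 1.65 · 0.0372 / 0.0117 = 5821.
Re > 4000 → turbulent. Relative roughness ε/D = 0.00146/0.0372 = 0.0392. Swamee-Jain: f = 0.25/(log₁₀[0.0392/3.7 + 5.74/5821^0.9])² = 0.25/(log₁₀[0.0106 + 0.00235])² = 0.25/(-1.888)² = 0.07016.
Darcy-Weisbach: ΔP = f(L/D)(ρV²/2) = 0.07016·(22.4/0.0372)·(1110·1.65²/2) = 0.07016·602.2·1510 = 6.38e+04 Pa.
ΔP = 6.38e+04 Pa = 63.8 kPa.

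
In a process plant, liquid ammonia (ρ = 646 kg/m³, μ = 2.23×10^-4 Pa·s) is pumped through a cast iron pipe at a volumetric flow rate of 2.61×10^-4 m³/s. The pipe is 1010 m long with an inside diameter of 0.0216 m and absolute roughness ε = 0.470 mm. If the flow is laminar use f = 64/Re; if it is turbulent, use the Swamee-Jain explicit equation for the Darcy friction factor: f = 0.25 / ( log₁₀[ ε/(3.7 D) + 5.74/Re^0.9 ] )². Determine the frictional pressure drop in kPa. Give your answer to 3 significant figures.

Cross-sectional area A = πD²/4 = π(0.0216)²/4 = 0.0003664 m²; mean velocity V = Q/A = 0.000261/0.0003664 = 0.7123 m/s.
Reynolds number Re = ρVD/μ = 646 · 0.7123 · 0.0216 / 0.000223 = 4.457e+04.
Re > 4000 → turbulent. Relative roughness ε/D = 0.00047/0.0216 = 0.0218. Swamee-Jain: f = 0.25/(log₁₀[0.0218/3.7 + 5.74/4.457e+04^0.9])² = 0.25/(log₁₀[0.00588 + 0.000376])² = 0.25/(-2.204)² = 0.05148.
Darcy-Weisbach: ΔP = f(L/D)(ρV²/2) = 0.05148·(1010/0.0216)·(646·0.7123²/2) = 0.05148·4.676e+04·163.9 = 3.945e+05 Pa.
ΔP = 3.945e+05 Pa = 394 kPa.

ΔP ≈ 394 kPa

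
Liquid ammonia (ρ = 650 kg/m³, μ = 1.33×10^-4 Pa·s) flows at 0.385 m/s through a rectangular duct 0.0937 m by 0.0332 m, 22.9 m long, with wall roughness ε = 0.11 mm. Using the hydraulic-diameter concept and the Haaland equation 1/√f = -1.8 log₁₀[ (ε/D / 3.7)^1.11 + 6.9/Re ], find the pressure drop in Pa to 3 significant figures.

Hydraulic diameter D_h = 4A/P = 4·(0.0937·0.0332)/(2·(0.0937+0.0332)) = 0.01244/0.2538 = 0.04903 m.
Re = ρVD_h/μ = 650·0.385·0.04903/0.000133 = 9.225e+04.
ε/D_h = 0.00011/0.04903 = 0.00224; Haaland gives 1/√f = -1.8 log₁₀[0.000268+7.48e-05] = 6.236, so f = 0.02572.
ΔP = f(L/D_h)(ρV²/2) = 0.02572·22.9/0.04903·48.17 = 578.6 Pa.

ΔP ≈ 579 Pa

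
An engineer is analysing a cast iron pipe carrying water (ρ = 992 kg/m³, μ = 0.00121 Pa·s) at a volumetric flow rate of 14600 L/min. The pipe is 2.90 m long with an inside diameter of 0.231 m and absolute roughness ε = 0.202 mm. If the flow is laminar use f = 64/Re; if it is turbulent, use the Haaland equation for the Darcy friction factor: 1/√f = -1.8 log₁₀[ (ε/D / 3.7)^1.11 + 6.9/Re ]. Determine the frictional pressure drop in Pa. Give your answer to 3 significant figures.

Q = 14600 L/min = 14600/60000 = 0.2433 m³/s.
Cross-sectional area A = πD²/4 = π(0.231)²/4 = 0.04191 m²; mean velocity V = Q/A = 0.2433/0.04191 = 5.806 m/s.
Reynolds number Re = ρVD/μ = 992 · 5.806 · 0.231 / 0.00121 = 1.1e+06.
Re > 4000 → turbulent. Relative roughness ε/D = 0.000202/0.231 = 0.000874. Haaland: 1/√f = -1.8 log₁₀[(0.000874/3.7)^1.11 + 6.9/1.1e+06] = -1.8 log₁₀[9.43e-05 + 6.28e-06] = 7.195, so f = 0.01932.
Darcy-Weisbach: ΔP = f(L/D)(ρV²/2) = 0.01932·(2.9/0.231)·(992·5.806²/2) = 0.01932·12.55·1.672e+04 = 4055 Pa.

ΔP ≈ 4050 Pa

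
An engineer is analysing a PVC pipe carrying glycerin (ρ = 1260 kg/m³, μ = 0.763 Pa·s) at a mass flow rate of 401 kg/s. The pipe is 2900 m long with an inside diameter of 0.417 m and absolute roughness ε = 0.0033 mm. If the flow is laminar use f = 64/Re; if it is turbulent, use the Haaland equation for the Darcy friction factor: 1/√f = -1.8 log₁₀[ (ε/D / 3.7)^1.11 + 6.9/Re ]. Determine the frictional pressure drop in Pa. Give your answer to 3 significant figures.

ΔP ≈ 949000 Pa

A = πD²/4 = π(0.417)²/4 = 0.1366 m²; mean velocity V = ṁ/(ρA) = 401/(1260 · 0.1366) = 2.33 m/s.
Reynolds number Re = ρVD/μ = 1260 · 2.33 · 0.417 / 0.763 = 1605.
Re < 2300 → laminar flow, so f = 64/Re = 64/1605 = 0.03988 (the turbulent correlation is not needed).
Darcy-Weisbach: ΔP = f(L/D)(ρV²/2) = 0.03988·(2900/0.417)·(1260·2.33²/2) = 0.03988·6954·3421 = 9.489e+05 Pa.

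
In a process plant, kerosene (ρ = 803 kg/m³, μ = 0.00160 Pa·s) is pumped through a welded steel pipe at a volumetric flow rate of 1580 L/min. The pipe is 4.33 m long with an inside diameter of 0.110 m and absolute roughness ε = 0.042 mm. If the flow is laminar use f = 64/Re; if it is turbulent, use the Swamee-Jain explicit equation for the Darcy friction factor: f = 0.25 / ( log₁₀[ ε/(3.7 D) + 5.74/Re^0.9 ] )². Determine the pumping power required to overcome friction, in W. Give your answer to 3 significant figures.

Q = 1580 L/min = 1580/60000 = 0.02633 m³/s.
Cross-sectional area A = πD²/4 = π(0.11)²/4 = 0.009503 m²; mean velocity V = Q/A = 0.02633/0.009503 = 2.771 m/s.
Reynolds number Re = ρVD/μ = 803 · 2.771 · 0.11 / 0.0016 = 1.53e+05.
Re > 4000 → turbulent. Relative roughness ε/D = 4.2e-05/0.11 = 0.000382. Swamee-Jain: f = 0.25/(log₁₀[0.000382/3.7 + 5.74/1.53e+05^0.9])² = 0.25/(log₁₀[0.000103 + 0.000124])² = 0.25/(-3.644)² = 0.01883.
Darcy-Weisbach: ΔP = f(L/D)(ρV²/2) = 0.01883·(4.33/0.11)·(803·2.771²/2) = 0.01883·39.36·3083 = 2285 Pa.
Pumping power P = QΔP = 0.02633·2285 = 60.16 W = 60.2 W.

P ≈ 60.2 W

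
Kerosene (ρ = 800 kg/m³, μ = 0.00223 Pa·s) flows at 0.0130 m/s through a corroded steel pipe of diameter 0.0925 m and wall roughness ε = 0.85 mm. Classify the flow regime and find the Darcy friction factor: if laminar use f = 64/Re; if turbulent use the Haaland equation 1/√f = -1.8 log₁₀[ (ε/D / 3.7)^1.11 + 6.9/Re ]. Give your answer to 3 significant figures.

Re = ρVD/μ = 800·0.013·0.0925/0.00223 = 431.4.
Re < 2300 → laminar, so f = 64/Re = 0.1484 (roughness is irrelevant in laminar flow).

f ≈ 0.148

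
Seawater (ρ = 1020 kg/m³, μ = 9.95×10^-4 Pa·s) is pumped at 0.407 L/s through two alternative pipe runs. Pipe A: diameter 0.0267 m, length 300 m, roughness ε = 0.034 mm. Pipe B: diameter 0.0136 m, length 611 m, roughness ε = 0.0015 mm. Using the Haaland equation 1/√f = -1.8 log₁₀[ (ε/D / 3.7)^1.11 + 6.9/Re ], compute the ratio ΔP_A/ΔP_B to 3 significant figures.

Pipe A: V = Q/A = 0.000407/0.0005599 = 0.7269 m/s; Re = 1.99e+04; ε/D = 0.00127; Haaland → f = 0.02817; ΔP_A = f(L/D)(ρV²/2) = 8.531e+04 Pa.
Pipe B: V = Q/A = 0.000407/0.0001453 = 2.802 m/s; Re = 3.906e+04; ε/D = 0.00011; Haaland → f = 0.02218; ΔP_B = f(L/D)(ρV²/2) = 3.989e+06 Pa.
ΔP_A/ΔP_B = 8.531e+04/3.989e+06 = 0.0214.

ΔP_A/ΔP_B ≈ 0.0214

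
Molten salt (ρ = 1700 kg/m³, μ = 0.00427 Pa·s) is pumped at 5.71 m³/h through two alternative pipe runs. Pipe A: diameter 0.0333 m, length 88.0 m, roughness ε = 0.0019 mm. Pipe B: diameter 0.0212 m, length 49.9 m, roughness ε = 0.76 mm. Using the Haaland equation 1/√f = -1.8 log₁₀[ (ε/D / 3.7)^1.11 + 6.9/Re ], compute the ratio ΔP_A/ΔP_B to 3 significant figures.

ΔP_A/ΔP_B ≈ 0.0728

Pipe A: V = Q/A = 0.001586/0.0008709 = 1.821 m/s; Re = 2.414e+04; ε/D = 5.71e-05; Haaland → f = 0.02467; ΔP_A = f(L/D)(ρV²/2) = 1.838e+05 Pa.
Pipe B: V = Q/A = 0.001586/0.000353 = 4.493 m/s; Re = 3.793e+04; ε/D = 0.0358; Haaland → f = 0.06252; ΔP_B = f(L/D)(ρV²/2) = 2.526e+06 Pa.
ΔP_A/ΔP_B = 1.838e+05/2.526e+06 = 0.0728.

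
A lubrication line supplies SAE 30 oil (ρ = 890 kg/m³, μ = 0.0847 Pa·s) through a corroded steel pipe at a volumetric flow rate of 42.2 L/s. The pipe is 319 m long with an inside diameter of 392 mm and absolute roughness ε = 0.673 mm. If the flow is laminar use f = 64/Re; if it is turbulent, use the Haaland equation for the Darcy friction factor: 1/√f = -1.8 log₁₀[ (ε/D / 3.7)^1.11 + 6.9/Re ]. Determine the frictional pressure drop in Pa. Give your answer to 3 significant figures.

Q = 42.2 L/s = 42.2/1000 = 0.0422 m³/s.
Cross-sectional area A = πD²/4 = π(0.392)²/4 = 0.1207 m²; mean velocity V = Q/A = 0.0422/0.1207 = 0.3497 m/s.
Reynolds number Re = ρVD/μ = 890 · 0.3497 · 0.392 / 0.0847 = 1440.
Re < 2300 → laminar flow, so f = 64/Re = 64/1440 = 0.04444 (the turbulent correlation is not needed).
Darcy-Weisbach: ΔP = f(L/D)(ρV²/2) = 0.04444·(319/0.392)·(890·0.3497²/2) = 0.04444·813.8·54.41 = 1967 Pa.

ΔP ≈ 1970 Pa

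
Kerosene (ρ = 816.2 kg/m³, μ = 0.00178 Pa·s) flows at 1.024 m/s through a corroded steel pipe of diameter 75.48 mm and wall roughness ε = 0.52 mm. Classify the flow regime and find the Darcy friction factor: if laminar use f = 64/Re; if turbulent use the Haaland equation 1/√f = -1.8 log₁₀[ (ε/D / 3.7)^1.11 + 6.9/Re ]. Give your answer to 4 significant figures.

f ≈ 0.03551

Re = ρVD/μ = 816.2·1.024·0.07548/0.00178 = 3.544e+04.
Re > 4000 → turbulent. ε/D = 0.00052/0.07548 = 0.00689; Haaland: 1/√f = -1.8 log₁₀[0.000933 + 0.000195] = 5.306, so f = 0.03551.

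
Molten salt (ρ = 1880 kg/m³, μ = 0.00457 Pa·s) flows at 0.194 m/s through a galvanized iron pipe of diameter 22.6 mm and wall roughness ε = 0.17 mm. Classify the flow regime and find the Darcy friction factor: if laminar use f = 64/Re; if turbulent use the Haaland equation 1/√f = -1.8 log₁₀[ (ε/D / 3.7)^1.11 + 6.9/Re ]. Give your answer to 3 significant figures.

Re = ρVD/μ = 1880·0.194·0.0226/0.00457 = 1804.
Re < 2300 → laminar, so f = 64/Re = 0.03548 (roughness is irrelevant in laminar flow).

f ≈ 0.0355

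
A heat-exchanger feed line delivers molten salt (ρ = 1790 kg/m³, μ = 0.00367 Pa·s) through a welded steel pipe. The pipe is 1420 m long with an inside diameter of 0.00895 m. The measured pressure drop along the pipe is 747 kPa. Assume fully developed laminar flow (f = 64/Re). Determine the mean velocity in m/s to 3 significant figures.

V ≈ 0.359 m/s

For laminar flow, f = 64/Re with Re = ρVD/μ, so Darcy-Weisbach reduces to ΔP = 32μLV/D². Solving for V: V = ΔP·D²/(32μL) = 7.47e+05·(0.00895)²/(32·0.00367·1420) = 0.3588 m/s.
Check: Re = ρVD/μ = 1790·0.3588·0.00895/0.00367 = 1566 < 2300, so the laminar assumption holds.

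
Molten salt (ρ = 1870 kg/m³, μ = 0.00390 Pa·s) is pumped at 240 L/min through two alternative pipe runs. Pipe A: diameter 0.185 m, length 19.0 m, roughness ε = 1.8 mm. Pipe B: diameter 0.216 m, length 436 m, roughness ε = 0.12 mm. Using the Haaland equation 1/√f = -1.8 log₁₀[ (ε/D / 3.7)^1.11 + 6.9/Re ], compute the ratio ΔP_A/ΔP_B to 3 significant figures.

ΔP_A/ΔP_B ≈ 0.129

Pipe A: V = Q/A = 0.004/0.02688 = 0.1488 m/s; Re = 1.32e+04; ε/D = 0.00973; Haaland → f = 0.04161; ΔP_A = f(L/D)(ρV²/2) = 88.49 Pa.
Pipe B: V = Q/A = 0.004/0.03664 = 0.1092 m/s; Re = 1.131e+04; ε/D = 0.000556; Haaland → f = 0.0306; ΔP_B = f(L/D)(ρV²/2) = 688.3 Pa.
ΔP_A/ΔP_B = 88.49/688.3 = 0.129.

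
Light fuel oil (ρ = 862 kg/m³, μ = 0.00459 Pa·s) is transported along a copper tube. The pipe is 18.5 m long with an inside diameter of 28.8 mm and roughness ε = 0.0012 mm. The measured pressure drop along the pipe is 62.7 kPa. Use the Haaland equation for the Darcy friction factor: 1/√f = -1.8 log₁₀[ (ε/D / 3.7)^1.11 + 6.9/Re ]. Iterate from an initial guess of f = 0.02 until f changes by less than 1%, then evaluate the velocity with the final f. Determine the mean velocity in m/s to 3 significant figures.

Rearranging Darcy-Weisbach: V = √(2·ΔP·D/(f·L·ρ)). With ε/D = 1.2e-06/0.0288 = 4.17e-05, iterate starting from f = 0.02:
  f = 0.02 → V = √(2·6.27e+04·0.0288/(0.02·18.5·862)) = 3.365 m/s; Re = ρVD/μ = 1.82e+04; f → 0.02643
  f = 0.02643 → V = 2.927 m/s; Re = 1.583e+04; f → 0.02738
  f = 0.02738 → V = 2.876 m/s; Re = 1.556e+04; f → 0.0275
Converged (Δf/f < 1%). With the final f = 0.0275: V = √(2·6.27e+04·0.0288/(0.0275·18.5·862)) = 2.87 m/s.

V ≈ 2.87 m/s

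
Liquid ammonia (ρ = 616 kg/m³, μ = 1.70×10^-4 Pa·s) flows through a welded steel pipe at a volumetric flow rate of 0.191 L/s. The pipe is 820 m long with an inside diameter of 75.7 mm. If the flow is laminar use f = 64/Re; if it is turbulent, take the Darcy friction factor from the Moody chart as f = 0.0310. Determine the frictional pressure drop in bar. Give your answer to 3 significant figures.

ΔP ≈ 0.00186 bar

Q = 0.191 L/s = 0.191/1000 = 0.000191 m³/s.
Cross-sectional area A = πD²/4 = π(0.0757)²/4 = 0.004501 m²; mean velocity V = Q/A = 0.000191/0.004501 = 0.04244 m/s.
Reynolds number Re = ρVD/μ = 616 · 0.04244 · 0.0757 / 0.00017 = 1.164e+04.
Re > 4000 → turbulent; use the Moody-chart value f = 0.0310.
Darcy-Weisbach: ΔP = f(L/D)(ρV²/2) = 0.031·(820/0.0757)·(616·0.04244²/2) = 0.031·1.083e+04·0.5547 = 186.3 Pa.
ΔP = 186.3 Pa = 0.00186 bar.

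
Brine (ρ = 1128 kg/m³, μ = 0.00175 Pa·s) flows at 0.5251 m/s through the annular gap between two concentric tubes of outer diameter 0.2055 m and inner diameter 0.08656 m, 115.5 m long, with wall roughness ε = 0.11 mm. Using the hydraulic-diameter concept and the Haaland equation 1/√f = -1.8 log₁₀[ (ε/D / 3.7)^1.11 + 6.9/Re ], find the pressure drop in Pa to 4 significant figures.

Hydraulic diameter D_h = 4A/P = D_o - D_i = 0.2055 - 0.08656 = 0.1189 m.
Re = ρVD_h/μ = 1128·0.5251·0.1189/0.00175 = 4.026e+04.
ε/D_h = 0.00011/0.1189 = 0.000925; Haaland gives 1/√f = -1.8 log₁₀[0.0001+0.000171] = 6.418, so f = 0.02427.
ΔP = f(L/D_h)(ρV²/2) = 0.02427·115.5/0.1189·155.5 = 3666 Pa.

ΔP ≈ 3666 Pa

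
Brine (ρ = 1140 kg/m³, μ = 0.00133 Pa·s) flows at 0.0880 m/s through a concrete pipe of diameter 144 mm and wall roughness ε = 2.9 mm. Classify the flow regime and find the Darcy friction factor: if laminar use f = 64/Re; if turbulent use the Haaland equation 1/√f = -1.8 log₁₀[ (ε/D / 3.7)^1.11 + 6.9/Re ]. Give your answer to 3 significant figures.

Re = ρVD/μ = 1140·0.088·0.144/0.00133 = 1.086e+04.
Re > 4000 → turbulent. ε/D = 0.0029/0.144 = 0.0201; Haaland: 1/√f = -1.8 log₁₀[0.00307 + 0.000635] = 4.377, so f = 0.05221.

f ≈ 0.0522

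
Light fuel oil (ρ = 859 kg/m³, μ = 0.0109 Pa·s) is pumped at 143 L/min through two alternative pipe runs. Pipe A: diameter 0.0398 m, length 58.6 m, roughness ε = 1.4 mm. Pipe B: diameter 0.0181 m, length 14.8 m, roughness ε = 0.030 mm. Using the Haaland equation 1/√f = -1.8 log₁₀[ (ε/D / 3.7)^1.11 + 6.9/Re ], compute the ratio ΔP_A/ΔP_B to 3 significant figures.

ΔP_A/ΔP_B ≈ 0.163

Pipe A: V = Q/A = 0.002383/0.001244 = 1.916 m/s; Re = 6009; ε/D = 0.0352; Haaland → f = 0.06587; ΔP_A = f(L/D)(ρV²/2) = 1.529e+05 Pa.
Pipe B: V = Q/A = 0.002383/0.0002573 = 9.263 m/s; Re = 1.321e+04; ε/D = 0.00166; Haaland → f = 0.03118; ΔP_B = f(L/D)(ρV²/2) = 9.395e+05 Pa.
ΔP_A/ΔP_B = 1.529e+05/9.395e+05 = 0.163.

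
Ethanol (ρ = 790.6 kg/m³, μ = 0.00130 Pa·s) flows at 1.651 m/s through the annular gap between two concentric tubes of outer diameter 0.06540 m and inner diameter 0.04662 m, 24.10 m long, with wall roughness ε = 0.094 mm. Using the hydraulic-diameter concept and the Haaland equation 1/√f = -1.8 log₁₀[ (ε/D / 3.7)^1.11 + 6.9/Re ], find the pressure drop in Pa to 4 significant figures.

ΔP ≈ 47690 Pa

Hydraulic diameter D_h = 4A/P = D_o - D_i = 0.0654 - 0.04662 = 0.01878 m.
Re = ρVD_h/μ = 790.6·1.651·0.01878/0.0013 = 1.886e+04.
ε/D_h = 9.4e-05/0.01878 = 0.00501; Haaland gives 1/√f = -1.8 log₁₀[0.000654+0.000366] = 5.384, so f = 0.03449.
ΔP = f(L/D_h)(ρV²/2) = 0.03449·24.1/0.01878·1078 = 4.769e+04 Pa.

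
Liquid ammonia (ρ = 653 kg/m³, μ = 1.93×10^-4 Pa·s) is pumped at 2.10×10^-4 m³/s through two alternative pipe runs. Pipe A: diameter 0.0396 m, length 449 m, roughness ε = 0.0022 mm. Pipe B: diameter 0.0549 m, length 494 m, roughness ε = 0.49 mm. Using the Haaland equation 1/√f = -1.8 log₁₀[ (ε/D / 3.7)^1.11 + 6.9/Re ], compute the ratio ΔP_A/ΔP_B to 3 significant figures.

ΔP_A/ΔP_B ≈ 2.91

Pipe A: V = Q/A = 0.00021/0.001232 = 0.1705 m/s; Re = 2.284e+04; ε/D = 5.56e-05; Haaland → f = 0.025; ΔP_A = f(L/D)(ρV²/2) = 2691 Pa.
Pipe B: V = Q/A = 0.00021/0.002367 = 0.08871 m/s; Re = 1.648e+04; ε/D = 0.00893; Haaland → f = 0.03995; ΔP_B = f(L/D)(ρV²/2) = 923.7 Pa.
ΔP_A/ΔP_B = 2691/923.7 = 2.91.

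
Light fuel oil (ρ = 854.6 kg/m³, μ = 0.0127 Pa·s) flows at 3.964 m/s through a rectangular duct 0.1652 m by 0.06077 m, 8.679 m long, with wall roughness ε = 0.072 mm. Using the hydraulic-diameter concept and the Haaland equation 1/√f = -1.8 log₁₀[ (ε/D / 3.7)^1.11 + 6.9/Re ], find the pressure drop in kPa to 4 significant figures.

Hydraulic diameter D_h = 4A/P = 4·(0.1652·0.06077)/(2·(0.1652+0.06077)) = 0.04016/0.4519 = 0.08885 m.
Re = ρVD_h/μ = 854.6·3.964·0.08885/0.0127 = 2.37e+04.
ε/D_h = 7.2e-05/0.08885 = 0.00081; Haaland gives 1/√f = -1.8 log₁₀[8.67e-05+0.000291] = 6.161, so f = 0.02635.
ΔP = f(L/D_h)(ρV²/2) = 0.02635·8.679/0.08885·6714 = 1.728e+04 Pa.
ΔP = 17.28 kPa.

ΔP ≈ 17.28 kPa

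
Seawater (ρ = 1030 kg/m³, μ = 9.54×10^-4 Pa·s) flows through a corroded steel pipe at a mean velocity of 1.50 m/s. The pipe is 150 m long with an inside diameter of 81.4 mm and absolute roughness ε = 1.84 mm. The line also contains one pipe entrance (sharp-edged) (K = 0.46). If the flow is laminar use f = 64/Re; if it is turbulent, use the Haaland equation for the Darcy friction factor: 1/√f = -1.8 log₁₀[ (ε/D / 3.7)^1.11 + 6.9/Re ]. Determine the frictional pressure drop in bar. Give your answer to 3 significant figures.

ΔP ≈ 1.10 bar

Reynolds number Re = ρVD/μ = 1030 · 1.5 · 0.0814 / 0.000954 = 1.318e+05.
Re > 4000 → turbulent. Relative roughness ε/D = 0.00184/0.0814 = 0.0226. Haaland: 1/√f = -1.8 log₁₀[(0.0226/3.7)^1.11 + 6.9/1.318e+05] = -1.8 log₁₀[0.00349 + 5.23e-05] = 4.412, so f = 0.05137.
Total minor-loss coefficient ΣK = 1·0.46 = 0.46.
ΔP = [f·L/D + ΣK]·(ρV²/2) = [0.05137·150/0.0814 + 0.46]·(1030·1.5²/2) = [94.67 + 0.46]·1159 = 1.102e+05 Pa.
ΔP = 1.102e+05 Pa = 1.10 bar.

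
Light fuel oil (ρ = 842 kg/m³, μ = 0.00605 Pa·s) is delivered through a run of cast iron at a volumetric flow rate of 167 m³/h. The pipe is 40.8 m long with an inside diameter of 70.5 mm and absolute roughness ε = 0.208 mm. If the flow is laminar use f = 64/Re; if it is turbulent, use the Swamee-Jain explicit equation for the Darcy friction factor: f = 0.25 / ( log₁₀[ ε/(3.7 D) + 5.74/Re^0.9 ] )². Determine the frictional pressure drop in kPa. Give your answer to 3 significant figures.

Q = 167 m³/h = 167/3600 = 0.04639 m³/s.
Cross-sectional area A = πD²/4 = π(0.0705)²/4 = 0.003904 m²; mean velocity V = Q/A = 0.04639/0.003904 = 11.88 m/s.
Reynolds number Re = ρVD/μ = 842 · 11.88 · 0.0705 / 0.00605 = 1.166e+05.
Re > 4000 → turbulent. Relative roughness ε/D = 0.000208/0.0705 = 0.00295. Swamee-Jain: f = 0.25/(log₁₀[0.00295/3.7 + 5.74/1.166e+05^0.9])² = 0.25/(log₁₀[0.000797 + 0.000158])² = 0.25/(-3.02)² = 0.02742.
Darcy-Weisbach: ΔP = f(L/D)(ρV²/2) = 0.02742·(40.8/0.0705)·(842·11.88²/2) = 0.02742·578.7·5.945e+04 = 9.433e+05 Pa.
ΔP = 9.433e+05 Pa = 943 kPa.

ΔP ≈ 943 kPa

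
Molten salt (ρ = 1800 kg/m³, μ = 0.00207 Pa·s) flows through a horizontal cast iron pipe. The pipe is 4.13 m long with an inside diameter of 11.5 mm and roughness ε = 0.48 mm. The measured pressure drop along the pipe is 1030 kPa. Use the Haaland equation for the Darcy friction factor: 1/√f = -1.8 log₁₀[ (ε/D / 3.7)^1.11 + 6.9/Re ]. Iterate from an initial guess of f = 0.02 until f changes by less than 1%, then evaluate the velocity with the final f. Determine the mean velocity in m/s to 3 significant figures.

Rearranging Darcy-Weisbach: V = √(2·ΔP·D/(f·L·ρ)). With ε/D = 0.00048/0.0115 = 0.0417, iterate starting from f = 0.02:
  f = 0.02 → V = √(2·1.03e+06·0.0115/(0.02·4.13·1800)) = 12.62 m/s; Re = ρVD/μ = 1.262e+05; f → 0.06625
  f = 0.06625 → V = 6.936 m/s; Re = 6.936e+04; f → 0.06642
Converged (Δf/f < 1%). With the final f = 0.06642: V = √(2·1.03e+06·0.0115/(0.06642·4.13·1800)) = 6.927 m/s.

V ≈ 6.93 m/s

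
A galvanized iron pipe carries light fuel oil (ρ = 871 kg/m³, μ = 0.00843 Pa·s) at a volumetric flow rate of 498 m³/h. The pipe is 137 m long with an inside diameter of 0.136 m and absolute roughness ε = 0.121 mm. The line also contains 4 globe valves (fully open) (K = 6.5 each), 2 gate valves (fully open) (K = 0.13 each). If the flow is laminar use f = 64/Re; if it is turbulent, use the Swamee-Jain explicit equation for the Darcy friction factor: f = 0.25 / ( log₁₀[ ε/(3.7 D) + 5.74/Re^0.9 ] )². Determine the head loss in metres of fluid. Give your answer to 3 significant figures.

h_f ≈ 221 m

Q = 498 m³/h = 498/3600 = 0.1383 m³/s.
Cross-sectional area A = πD²/4 = π(0.136)²/4 = 0.01453 m²; mean velocity V = Q/A = 0.1383/0.01453 = 9.523 m/s.
Reynolds number Re = ρVD/μ = 871 · 9.523 · 0.136 / 0.00843 = 1.338e+05.
Re > 4000 → turbulent. Relative roughness ε/D = 0.000121/0.136 = 0.00089. Swamee-Jain: f = 0.25/(log₁₀[0.00089/3.7 + 5.74/1.338e+05^0.9])² = 0.25/(log₁₀[0.00024 + 0.00014])² = 0.25/(-3.42)² = 0.02137.
Total minor-loss coefficient ΣK = 4·6.5 + 2·0.13 = 26.3.
ΔP = [f·L/D + ΣK]·(ρV²/2) = [0.02137·137/0.136 + 26.3]·(871·9.523²/2) = [21.53 + 26.3]·3.949e+04 = 1.887e+06 Pa.
Head loss h_f = ΔP/(ρg) = 1.887e+06/(871·9.81) = 221 m.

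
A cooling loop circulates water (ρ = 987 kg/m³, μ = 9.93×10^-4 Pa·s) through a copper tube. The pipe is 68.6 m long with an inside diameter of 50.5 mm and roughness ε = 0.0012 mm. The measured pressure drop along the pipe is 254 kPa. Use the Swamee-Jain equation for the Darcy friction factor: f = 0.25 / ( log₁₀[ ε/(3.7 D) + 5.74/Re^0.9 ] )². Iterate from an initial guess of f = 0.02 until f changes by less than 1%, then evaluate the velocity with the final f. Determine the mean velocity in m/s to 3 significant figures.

V ≈ 5.01 m/s

Rearranging Darcy-Weisbach: V = √(2·ΔP·D/(f·L·ρ)). With ε/D = 1.2e-06/0.0505 = 2.38e-05, iterate starting from f = 0.02:
  f = 0.02 → V = √(2·2.54e+05·0.0505/(0.02·68.6·987)) = 4.353 m/s; Re = ρVD/μ = 2.185e+05; f → 0.0155
  f = 0.0155 → V = 4.945 m/s; Re = 2.482e+05; f → 0.01514
  f = 0.01514 → V = 5.002 m/s; Re = 2.511e+05; f → 0.01511
Converged (Δf/f < 1%). With the final f = 0.01511: V = √(2·2.54e+05·0.0505/(0.01511·68.6·987)) = 5.007 m/s.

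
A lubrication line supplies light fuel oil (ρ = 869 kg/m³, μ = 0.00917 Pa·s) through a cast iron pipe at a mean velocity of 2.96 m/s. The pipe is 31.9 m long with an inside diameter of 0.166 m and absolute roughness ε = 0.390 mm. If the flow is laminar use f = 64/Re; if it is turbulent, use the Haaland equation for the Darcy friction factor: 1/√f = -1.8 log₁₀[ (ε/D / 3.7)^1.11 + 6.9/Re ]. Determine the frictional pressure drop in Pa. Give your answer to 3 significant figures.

Reynolds number Re = ρVD/μ = 869 · 2.96 · 0.166 / 0.00917 = 4.656e+04.
Re > 4000 → turbulent. Relative roughness ε/D = 0.00039/0.166 = 0.00235. Haaland: 1/√f = -1.8 log₁₀[(0.00235/3.7)^1.11 + 6.9/4.656e+04] = -1.8 log₁₀[0.000283 + 0.000148] = 6.058, so f = 0.02724.
Darcy-Weisbach: ΔP = f(L/D)(ρV²/2) = 0.02724·(31.9/0.166)·(869·2.96²/2) = 0.02724·192.2·3807 = 1.993e+04 Pa.

ΔP ≈ 19900 Pa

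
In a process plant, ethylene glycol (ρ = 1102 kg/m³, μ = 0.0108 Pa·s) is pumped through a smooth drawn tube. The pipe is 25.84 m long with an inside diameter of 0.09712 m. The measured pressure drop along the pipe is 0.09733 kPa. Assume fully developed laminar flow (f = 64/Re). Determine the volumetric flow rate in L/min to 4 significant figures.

For laminar flow, f = 64/Re with Re = ρVD/μ, so Darcy-Weisbach reduces to ΔP = 32μLV/D². Solving for V: V = ΔP·D²/(32μL) = 97.33·(0.09712)²/(32·0.0108·25.84) = 0.1028 m/s.
Check: Re = ρVD/μ = 1102·0.1028·0.09712/0.0108 = 1019 < 2300, so the laminar assumption holds.
Q = V·A = 0.1028·(π/4·0.09712²) = 0.0007616 m³/s = 45.69 L/min.

Q ≈ 45.69 L/min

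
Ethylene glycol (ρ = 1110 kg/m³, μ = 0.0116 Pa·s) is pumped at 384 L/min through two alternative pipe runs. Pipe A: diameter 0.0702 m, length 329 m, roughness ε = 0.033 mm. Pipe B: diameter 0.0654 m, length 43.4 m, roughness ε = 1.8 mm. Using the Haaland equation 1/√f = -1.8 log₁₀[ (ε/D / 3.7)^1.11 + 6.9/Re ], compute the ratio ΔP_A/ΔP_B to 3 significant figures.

Pipe A: V = Q/A = 0.0064/0.00387 = 1.654 m/s; Re = 1.111e+04; ε/D = 0.00047; Haaland → f = 0.03062; ΔP_A = f(L/D)(ρV²/2) = 2.178e+05 Pa.
Pipe B: V = Q/A = 0.0064/0.003359 = 1.905 m/s; Re = 1.192e+04; ε/D = 0.0275; Haaland → f = 0.05793; ΔP_B = f(L/D)(ρV²/2) = 7.744e+04 Pa.
ΔP_A/ΔP_B = 2.178e+05/7.744e+04 = 2.81.

ΔP_A/ΔP_B ≈ 2.81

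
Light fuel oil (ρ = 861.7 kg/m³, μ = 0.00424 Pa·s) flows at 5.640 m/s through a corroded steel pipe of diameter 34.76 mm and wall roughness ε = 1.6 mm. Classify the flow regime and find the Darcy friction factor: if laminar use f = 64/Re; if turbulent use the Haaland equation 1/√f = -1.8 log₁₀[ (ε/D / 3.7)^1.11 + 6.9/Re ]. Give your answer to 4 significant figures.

f ≈ 0.06965

Re = ρVD/μ = 861.7·5.64·0.03476/0.00424 = 3.984e+04.
Re > 4000 → turbulent. ε/D = 0.0016/0.03476 = 0.046; Haaland: 1/√f = -1.8 log₁₀[0.00768 + 0.000173] = 3.789, so f = 0.06965.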